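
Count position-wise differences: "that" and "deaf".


Comparing character by character (same length = 4):
  Pos 0: 't' vs 'd' !=
  Pos 1: 'h' vs 'e' !=
  Pos 2: 'a' vs 'a' =
  Pos 3: 't' vs 'f' !=
Hamming distance = 3


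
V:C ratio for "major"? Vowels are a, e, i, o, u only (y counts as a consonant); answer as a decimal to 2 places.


Word: "major"
Vowels (a,e,i,o,u): 2
Consonants: 3
Ratio = 2/3
= 0.67


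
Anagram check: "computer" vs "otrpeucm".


Word 1: "computer" → sorted: cemoprtu
Word 2: "otrpeucm" → sorted: cemoprtu
Same letters? cemoprtu == cemoprtu
Anagram = Yes


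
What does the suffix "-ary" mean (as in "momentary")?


Suffix: -ary
As in: momentary -> moment + -ary
Meaning = relating to


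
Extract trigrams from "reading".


Word: "reading" (length 7)
Number of trigrams = 7 - 3 + 1 = 5
  Position 0: "rea"
  Position 1: "ead"
  Position 2: "adi"
  Position 3: "din"
  Position 4: "ing"
Trigrams = "rea", "ead", "adi", "din", "ing"


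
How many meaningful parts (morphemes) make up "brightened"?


Word: "brightened"
Morphemes: bright + -en + -ed
Each morpheme carries meaning
= 3 morphemes


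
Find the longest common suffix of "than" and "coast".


Word 1: "than"
Word 2: "coast"
Comparing from end:
  Pos -1: 'n' != 't' (stop)
LCS = "" (length 0)


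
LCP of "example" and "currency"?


Word 1: "example"
Word 2: "currency"
Comparing from start:
  Pos 0: 'e' != 'c' (stop)
LCP = "" (length 0)


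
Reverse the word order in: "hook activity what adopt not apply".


Original: "hook activity what adopt not apply"
Words (1..n): hook | activity | what | adopt | not | apply
Reversed (n..1): apply | not | adopt | what | activity | hook
Result = "apply not adopt what activity hook"


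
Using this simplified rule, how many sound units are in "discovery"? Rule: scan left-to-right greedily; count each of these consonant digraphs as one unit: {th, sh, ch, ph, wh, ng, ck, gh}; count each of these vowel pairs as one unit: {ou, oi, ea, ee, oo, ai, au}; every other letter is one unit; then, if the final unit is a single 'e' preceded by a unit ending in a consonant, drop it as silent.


Word: "discovery" (9 letters)
Left-to-right scan:
  [1] 'd' (letter)
  [2] 'i' (letter)
  [3] 's' (letter)
  [4] 'c' (letter)
  [5] 'o' (letter)
  [6] 'v' (letter)
  [7] 'e' (letter)
  [8] 'r' (letter)
  [9] 'y' (letter)
Units from scan: 9
Sound units = 9 units


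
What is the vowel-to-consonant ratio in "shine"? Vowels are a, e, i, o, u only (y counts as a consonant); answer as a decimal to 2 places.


Word: "shine"
Vowels (a,e,i,o,u): 2
Consonants: 3
Ratio = 2/3
= 0.67


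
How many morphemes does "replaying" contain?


Word: "replaying"
Morphemes: re- / play / -ing
Each morpheme carries meaning
= 3 morphemes


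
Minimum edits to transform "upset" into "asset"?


Word 1: "upset" (length 5)
Word 2: "asset" (length 5)
One optimal edit sequence (insert/delete/substitute each cost 1):
  1. substitute 'u' -> 'a'  (+1)
  2. substitute 'p' -> 's'  (+1)
  3. keep 's'
  4. keep 'e'
  5. keep 't'
Total edit operations: 2
Edit distance = 2


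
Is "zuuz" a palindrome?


Word: "zuuz"
Reversed: "zuuz"
Forward == Backward? zuuz == zuuz
Palindrome = Yes


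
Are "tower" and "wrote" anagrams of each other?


Word 1: "tower" → sorted: eortw
Word 2: "wrote" → sorted: eortw
Same letters? eortw == eortw
Anagram = Yes


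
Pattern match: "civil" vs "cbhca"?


Pattern of "civil": [0, 1, 2, 1, 3]
Pattern of "cbhca": [0, 1, 2, 0, 3]
Patterns do not match
Same pattern = No


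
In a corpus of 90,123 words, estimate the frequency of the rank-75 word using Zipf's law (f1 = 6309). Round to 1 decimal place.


Zipf's law: f(r) = f(1) / r
f(1) = 6309
f(75) = 6309 / 75
= 84.1 occurrences


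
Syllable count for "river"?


Word: "river"
Syllable breakdown: riv-er
Counting: 2 parts
= 2 syllables


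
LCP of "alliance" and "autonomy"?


Word 1: "alliance"
Word 2: "autonomy"
Comparing from start:
  Pos 0: 'a' == 'a'
  Pos 1: 'l' != 'u' (stop)
LCP = "a" (length 1)


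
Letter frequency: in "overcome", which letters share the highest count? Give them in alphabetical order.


Word: "overcome"
Letter counts:
  'c': 1
  'e': 2
  'm': 1
  'o': 2
  'r': 1
  'v': 1
Maximum count = 2
Most frequent = 'e', 'o' (2 times each)


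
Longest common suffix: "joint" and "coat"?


Word 1: "joint"
Word 2: "coat"
Comparing from end:
  Pos -1: 't' == 't'
  Pos -2: 'n' != 'a' (stop)
LCS = "t" (length 1)


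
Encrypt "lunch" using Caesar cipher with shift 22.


Word: "lunch"
Shift: 22
Each letter → (letter + shift) mod 26:
  'l' (11) + 22 = 7 → 'h'
  'u' (20) + 22 = 16 → 'q'
  'n' (13) + 22 = 9 → 'j'
  'c' (2) + 22 = 24 → 'y'
  'h' (7) + 22 = 3 → 'd'
Result = "hqjyd"


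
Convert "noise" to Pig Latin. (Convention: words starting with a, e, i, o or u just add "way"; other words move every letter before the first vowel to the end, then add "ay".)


Word: "noise"
Starts with consonant(s) → move to end, add 'ay'
Consonant cluster: "n"
Pig Latin = "oisenay"


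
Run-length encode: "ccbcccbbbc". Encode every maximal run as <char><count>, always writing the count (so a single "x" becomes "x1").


String: "ccbcccbbbc"
Scanning for consecutive runs:
  'c' x 2
  'b' x 1
  'c' x 3
  'b' x 3
  'c' x 1
RLE = "c2b1c3b3c1"


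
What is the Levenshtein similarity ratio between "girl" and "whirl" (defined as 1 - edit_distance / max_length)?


Word 1: "girl" (length 4)
Word 2: "whirl" (length 5)
One optimal edit sequence:
  1. insert 'w'  (+1)
  2. substitute 'g' -> 'h'  (+1)
  3. keep 'i'
  4. keep 'r'
  5. keep 'l'
Edit distance = 2
Max length = max(4, 5) = 5
Similarity = 1 - 2/5
= 0.6000


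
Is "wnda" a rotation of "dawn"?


Word: "dawn", Candidate: "wnda"
Method: check if candidate is substring of word+word
"dawndawn" contains "wnda"? Yes
Is rotation = Yes


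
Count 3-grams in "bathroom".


Word: "bathroom" (length 8)
Number of 3-grams = length - 3 + 1 = 8 - 3 + 1
= 6


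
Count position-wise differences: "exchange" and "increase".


Comparing character by character (same length = 8):
  Pos 0: 'e' vs 'i' !=
  Pos 1: 'x' vs 'n' !=
  Pos 2: 'c' vs 'c' =
  Pos 3: 'h' vs 'r' !=
  Pos 4: 'a' vs 'e' !=
  Pos 5: 'n' vs 'a' !=
  Pos 6: 'g' vs 's' !=
  Pos 7: 'e' vs 'e' =
Hamming distance = 6


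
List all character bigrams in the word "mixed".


Word: "mixed" (length 5)
Number of bigrams = 5 - 2 + 1 = 4
  Position 0: "mi"
  Position 1: "ix"
  Position 2: "xe"
  Position 3: "ed"
Bigrams = "mi", "ix", "xe", "ed"


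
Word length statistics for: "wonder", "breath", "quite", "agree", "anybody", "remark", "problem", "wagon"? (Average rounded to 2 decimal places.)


Lengths: "wonder"=6, "breath"=6, "quite"=5, "agree"=5, "anybody"=7, "remark"=6, "problem"=7, "wagon"=5
Sum = 47, Count = 8
Average = 47/8 = 5.88
= avg=5.88, min=5, max=7


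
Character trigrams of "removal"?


Word: "removal" (length 7)
Number of trigrams = 7 - 3 + 1 = 5
  Position 0: "rem"
  Position 1: "emo"
  Position 2: "mov"
  Position 3: "ova"
  Position 4: "val"
Trigrams = "rem", "emo", "mov", "ova", "val"


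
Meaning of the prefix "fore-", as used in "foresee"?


Prefix: fore-
As in: foresee -> fore- + see
Meaning = before


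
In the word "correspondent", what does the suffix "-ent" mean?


Suffix: -ent
Example: correspondent (correspond + -ent)
Meaning = one who / that which


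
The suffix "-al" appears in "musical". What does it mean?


Suffix: -al
Example: musical = music + -al
Meaning = relating to


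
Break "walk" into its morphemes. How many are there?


Word: "walk"
Morphemes: walk
Each morpheme carries meaning
= 1 morpheme


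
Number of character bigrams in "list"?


Word: "list" (length 4)
Number of 2-grams = length - 2 + 1 = 4 - 2 + 1
= 3


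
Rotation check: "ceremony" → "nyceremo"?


Word: "ceremony", Candidate: "nyceremo"
Method: check if candidate is substring of word+word
"ceremonyceremony" contains "nyceremo"? Yes
Is rotation = Yes


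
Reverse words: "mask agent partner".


Original: "mask agent partner"
Words (1..n): mask | agent | partner
Reversed (n..1): partner | agent | mask
Result = "partner agent mask"


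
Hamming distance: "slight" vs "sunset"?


Comparing character by character (same length = 6):
  Pos 0: 's' vs 's' =
  Pos 1: 'l' vs 'u' !=
  Pos 2: 'i' vs 'n' !=
  Pos 3: 'g' vs 's' !=
  Pos 4: 'h' vs 'e' !=
  Pos 5: 't' vs 't' =
Hamming distance = 4


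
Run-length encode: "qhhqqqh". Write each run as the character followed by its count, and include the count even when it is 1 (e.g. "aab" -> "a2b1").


String: "qhhqqqh"
Scanning for consecutive runs:
  'q' x 1
  'h' x 2
  'q' x 3
  'h' x 1
RLE = "q1h2q3h1"


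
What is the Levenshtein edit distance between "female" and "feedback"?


Word 1: "female" (length 6)
Word 2: "feedback" (length 8)
One optimal edit sequence (insert/delete/substitute each cost 1):
  1. keep 'f'
  2. insert 'e'  (+1)
  3. keep 'e'
  4. insert 'd'  (+1)
  5. substitute 'm' -> 'b'  (+1)
  6. keep 'a'
  7. substitute 'l' -> 'c'  (+1)
  8. substitute 'e' -> 'k'  (+1)
Total edit operations: 5
Edit distance = 5


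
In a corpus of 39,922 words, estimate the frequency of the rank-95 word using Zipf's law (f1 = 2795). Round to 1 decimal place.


Zipf's law: f(r) = f(1) / r
f(1) = 2795
f(95) = 2795 / 95
= 29.4 occurrences


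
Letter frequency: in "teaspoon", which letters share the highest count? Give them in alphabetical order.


Word: "teaspoon"
Letter counts:
  'a': 1
  'e': 1
  'n': 1
  'o': 2
  'p': 1
  's': 1
  't': 1
Maximum count = 2
Most frequent = 'o' (2 times each)


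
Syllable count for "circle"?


Word: "circle"
Syllable breakdown: cir / cle
Counting: 2 parts
= 2 syllables


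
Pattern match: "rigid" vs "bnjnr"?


Pattern of "rigid": [0, 1, 2, 1, 3]
Pattern of "bnjnr": [0, 1, 2, 1, 3]
Patterns match
Same pattern = Yes


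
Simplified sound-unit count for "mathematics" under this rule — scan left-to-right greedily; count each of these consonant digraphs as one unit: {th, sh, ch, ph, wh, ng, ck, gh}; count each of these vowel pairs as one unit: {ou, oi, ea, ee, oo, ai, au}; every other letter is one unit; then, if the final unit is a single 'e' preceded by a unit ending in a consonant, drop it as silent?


Word: "mathematics" (11 letters)
Left-to-right scan:
  (1) 'm' (letter)
  (2) 'a' (letter)
  (3) 'th' (digraph)
  (4) 'e' (letter)
  (5) 'm' (letter)
  (6) 'a' (letter)
  (7) 't' (letter)
  (8) 'i' (letter)
  (9) 'c' (letter)
  (10) 's' (letter)
Units from scan: 10
Sound units = 10 units


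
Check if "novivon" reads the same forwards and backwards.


Word: "novivon"
Reversed: "novivon"
Forward == Backward? novivon == novivon
Palindrome = Yes


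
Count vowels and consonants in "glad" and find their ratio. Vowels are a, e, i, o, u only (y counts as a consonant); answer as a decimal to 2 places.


Word: "glad"
Vowels (a,e,i,o,u): 1
Consonants: 3
Ratio = 1/3
= 0.33


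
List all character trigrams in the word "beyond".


Word: "beyond" (length 6)
Number of trigrams = 6 - 3 + 1 = 4
  Position 0: "bey"
  Position 1: "eyo"
  Position 2: "yon"
  Position 3: "ond"
Trigrams = "bey", "eyo", "yon", "ond"


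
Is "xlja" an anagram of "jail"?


Word 1: "jail" → sorted: aijl
Word 2: "xlja" → sorted: ajlx
Same letters? aijl != ajlx
Anagram = No


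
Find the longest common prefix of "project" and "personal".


Word 1: "project"
Word 2: "personal"
Comparing from start:
  Pos 0: 'p' == 'p'
  Pos 1: 'r' != 'e' (stop)
LCP = "p" (length 1)


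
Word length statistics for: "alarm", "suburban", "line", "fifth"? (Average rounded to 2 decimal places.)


Lengths: "alarm"=5, "suburban"=8, "line"=4, "fifth"=5
Sum = 22, Count = 4
Average = 22/4 = 5.50
= avg=5.50, min=4, max=8


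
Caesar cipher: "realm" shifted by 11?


Word: "realm"
Shift: 11
Each letter → (letter + shift) mod 26:
  'r' (17) + 11 = 2 → 'c'
  'e' (4) + 11 = 15 → 'p'
  'a' (0) + 11 = 11 → 'l'
  'l' (11) + 11 = 22 → 'w'
  'm' (12) + 11 = 23 → 'x'
Result = "cplwx"


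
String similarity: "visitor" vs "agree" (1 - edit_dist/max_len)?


Word 1: "visitor" (length 7)
Word 2: "agree" (length 5)
One optimal edit sequence:
  1. delete 'v'  (+1)
  2. delete 'i'  (+1)
  3. substitute 's' -> 'a'  (+1)
  4. substitute 'i' -> 'g'  (+1)
  5. substitute 't' -> 'r'  (+1)
  6. substitute 'o' -> 'e'  (+1)
  7. substitute 'r' -> 'e'  (+1)
Edit distance = 7
Max length = max(7, 5) = 7
Similarity = 1 - 7/7
= 0.0000


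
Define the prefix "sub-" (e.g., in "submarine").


Prefix: sub-
Example: submarine = sub- + marine
Meaning = under / below


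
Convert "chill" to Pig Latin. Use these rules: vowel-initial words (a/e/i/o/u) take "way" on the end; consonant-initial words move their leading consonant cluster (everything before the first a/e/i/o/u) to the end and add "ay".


Word: "chill"
Starts with consonant(s) → move to end, add 'ay'
Consonant cluster: "ch"
Pig Latin = "illchay"


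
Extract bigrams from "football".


Word: "football" (length 8)
Number of bigrams = 8 - 2 + 1 = 7
  Position 0: "fo"
  Position 1: "oo"
  Position 2: "ot"
  Position 3: "tb"
  Position 4: "ba"
  Position 5: "al"
  Position 6: "ll"
Bigrams = "fo", "oo", "ot", "tb", "ba", "al", "ll"


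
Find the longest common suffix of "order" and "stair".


Word 1: "order"
Word 2: "stair"
Comparing from end:
  Pos -1: 'r' == 'r'
  Pos -2: 'e' != 'i' (stop)
LCS = "r" (length 1)


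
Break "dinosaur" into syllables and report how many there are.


Word: "dinosaur"
Syllable breakdown: di / no / saur
Counting: 3 parts
= 3 syllables


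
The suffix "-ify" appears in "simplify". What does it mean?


Suffix: -ify
As in: simplify -> simple + -ify, with a spelling change
Meaning = to make


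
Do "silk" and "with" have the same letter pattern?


Pattern of "silk": [0, 1, 2, 3]
Pattern of "with": [0, 1, 2, 3]
Patterns match
Same pattern = Yes


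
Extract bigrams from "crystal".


Word: "crystal" (length 7)
Number of bigrams = 7 - 2 + 1 = 6
  Position 0: "cr"
  Position 1: "ry"
  Position 2: "ys"
  Position 3: "st"
  Position 4: "ta"
  Position 5: "al"
Bigrams = "cr", "ry", "ys", "st", "ta", "al"


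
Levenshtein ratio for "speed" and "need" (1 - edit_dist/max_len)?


Word 1: "speed" (length 5)
Word 2: "need" (length 4)
One optimal edit sequence:
  1. delete 's'  (+1)
  2. substitute 'p' -> 'n'  (+1)
  3. keep 'e'
  4. keep 'e'
  5. keep 'd'
Edit distance = 2
Max length = max(5, 4) = 5
Similarity = 1 - 2/5
= 0.6000


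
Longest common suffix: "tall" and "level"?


Word 1: "tall"
Word 2: "level"
Comparing from end:
  Pos -1: 'l' == 'l'
  Pos -2: 'l' != 'e' (stop)
LCS = "l" (length 1)


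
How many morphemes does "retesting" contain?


Word: "retesting"
Morphemes: re- | test | -ing
Each morpheme carries meaning
= 3 morphemes


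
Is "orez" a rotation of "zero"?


Word: "zero", Candidate: "orez"
Method: check if candidate is substring of word+word
"zerozero" contains "orez"? No
Is rotation = No


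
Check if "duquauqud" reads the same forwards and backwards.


Word: "duquauqud"
Reversed: "duquauqud"
Forward == Backward? duquauqud == duquauqud
Palindrome = Yes


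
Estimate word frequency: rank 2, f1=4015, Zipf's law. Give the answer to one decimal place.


Zipf's law: f(r) = f(1) / r
f(1) = 4015
f(2) = 4015 / 2
= 2007.5 occurrences


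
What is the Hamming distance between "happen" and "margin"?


Comparing character by character (same length = 6):
  Pos 0: 'h' vs 'm' !=
  Pos 1: 'a' vs 'a' =
  Pos 2: 'p' vs 'r' !=
  Pos 3: 'p' vs 'g' !=
  Pos 4: 'e' vs 'i' !=
  Pos 5: 'n' vs 'n' =
Hamming distance = 4


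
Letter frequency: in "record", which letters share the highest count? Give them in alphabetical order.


Word: "record"
Letter counts:
  'c': 1
  'd': 1
  'e': 1
  'o': 1
  'r': 2
Maximum count = 2
Most frequent = 'r' (2 times each)


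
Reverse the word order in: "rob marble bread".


Original: "rob marble bread"
Words (1..n): rob | marble | bread
Reversed (n..1): bread | marble | rob
Result = "bread marble rob"


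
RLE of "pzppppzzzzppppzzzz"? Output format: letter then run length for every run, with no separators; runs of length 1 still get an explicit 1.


String: "pzppppzzzzppppzzzz"
Scanning for consecutive runs:
  'p' x 1
  'z' x 1
  'p' x 4
  'z' x 4
  'p' x 4
  'z' x 4
RLE = "p1z1p4z4p4z4"


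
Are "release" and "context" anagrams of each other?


Word 1: "release" → sorted: aeeelrs
Word 2: "context" → sorted: cenottx
Same letters? aeeelrs != cenottx
Anagram = No


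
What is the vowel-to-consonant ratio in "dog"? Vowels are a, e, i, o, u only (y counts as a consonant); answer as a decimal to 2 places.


Word: "dog"
Vowels (a,e,i,o,u): 1
Consonants: 2
Ratio = 1/2
= 0.50


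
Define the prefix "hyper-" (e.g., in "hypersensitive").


Prefix: hyper-
As in: hypersensitive -> hyper- + sensitive
Meaning = over / excessive


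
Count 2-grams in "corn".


Word: "corn" (length 4)
Number of 2-grams = length - 2 + 1 = 4 - 2 + 1
= 3


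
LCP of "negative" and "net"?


Word 1: "negative"
Word 2: "net"
Comparing from start:
  Pos 0: 'n' == 'n'
  Pos 1: 'e' == 'e'
  Pos 2: 'g' != 't' (stop)
LCP = "ne" (length 2)


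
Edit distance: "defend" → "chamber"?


Word 1: "defend" (length 6)
Word 2: "chamber" (length 7)
One optimal edit sequence (insert/delete/substitute each cost 1):
  1. insert 'c'  (+1)
  2. substitute 'd' -> 'h'  (+1)
  3. substitute 'e' -> 'a'  (+1)
  4. substitute 'f' -> 'm'  (+1)
  5. substitute 'e' -> 'b'  (+1)
  6. substitute 'n' -> 'e'  (+1)
  7. substitute 'd' -> 'r'  (+1)
Total edit operations: 7
Edit distance = 7


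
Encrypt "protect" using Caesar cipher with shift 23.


Word: "protect"
Shift: 23
Each letter → (letter + shift) mod 26:
  'p' (15) + 23 = 12 → 'm'
  'r' (17) + 23 = 14 → 'o'
  'o' (14) + 23 = 11 → 'l'
  't' (19) + 23 = 16 → 'q'
  'e' (4) + 23 = 1 → 'b'
  'c' (2) + 23 = 25 → 'z'
  't' (19) + 23 = 16 → 'q'
Result = "molqbzq"


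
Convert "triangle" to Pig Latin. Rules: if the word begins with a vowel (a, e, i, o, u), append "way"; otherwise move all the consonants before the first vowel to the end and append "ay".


Word: "triangle"
Starts with consonant(s) → move to end, add 'ay'
Consonant cluster: "tr"
Pig Latin = "iangletray"


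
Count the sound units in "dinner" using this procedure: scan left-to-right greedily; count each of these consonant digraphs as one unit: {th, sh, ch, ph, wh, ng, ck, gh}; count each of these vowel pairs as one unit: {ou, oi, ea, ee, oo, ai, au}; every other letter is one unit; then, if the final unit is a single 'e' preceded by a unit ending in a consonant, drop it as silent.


Word: "dinner" (6 letters)
Left-to-right scan:
  (1) 'd' (letter)
  (2) 'i' (letter)
  (3) 'n' (letter)
  (4) 'n' (letter)
  (5) 'e' (letter)
  (6) 'r' (letter)
Units from scan: 6
Sound units = 6 units


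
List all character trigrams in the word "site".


Word: "site" (length 4)
Number of trigrams = 4 - 3 + 1 = 2
  Position 0: "sit"
  Position 1: "ite"
Trigrams = "sit", "ite"


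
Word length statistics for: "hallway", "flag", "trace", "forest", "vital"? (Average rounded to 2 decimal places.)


Lengths: "hallway"=7, "flag"=4, "trace"=5, "forest"=6, "vital"=5
Sum = 27, Count = 5
Average = 27/5 = 5.40
= avg=5.40, min=4, max=7


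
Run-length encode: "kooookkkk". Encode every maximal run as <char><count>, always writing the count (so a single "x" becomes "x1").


String: "kooookkkk"
Scanning for consecutive runs:
  'k' x 1
  'o' x 4
  'k' x 4
RLE = "k1o4k4"


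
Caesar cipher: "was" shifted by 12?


Word: "was"
Shift: 12
Each letter → (letter + shift) mod 26:
  'w' (22) + 12 = 8 → 'i'
  'a' (0) + 12 = 12 → 'm'
  's' (18) + 12 = 4 → 'e'
Result = "ime"


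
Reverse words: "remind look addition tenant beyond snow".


Original: "remind look addition tenant beyond snow"
Words (1..n): remind | look | addition | tenant | beyond | snow
Reversed (n..1): snow | beyond | tenant | addition | look | remind
Result = "snow beyond tenant addition look remind"


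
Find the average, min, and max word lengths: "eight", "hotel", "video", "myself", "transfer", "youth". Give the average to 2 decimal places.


Lengths: "eight"=5, "hotel"=5, "video"=5, "myself"=6, "transfer"=8, "youth"=5
Sum = 34, Count = 6
Average = 34/6 = 5.67
= avg=5.67, min=5, max=8


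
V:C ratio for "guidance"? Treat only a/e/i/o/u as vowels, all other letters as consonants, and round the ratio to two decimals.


Word: "guidance"
Vowels (a,e,i,o,u): 4
Consonants: 4
Ratio = 4/4
= 1.00


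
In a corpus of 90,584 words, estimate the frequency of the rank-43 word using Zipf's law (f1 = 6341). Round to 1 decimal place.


Zipf's law: f(r) = f(1) / r
f(1) = 6341
f(43) = 6341 / 43
= 147.5 occurrences


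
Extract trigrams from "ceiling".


Word: "ceiling" (length 7)
Number of trigrams = 7 - 3 + 1 = 5
  Position 0: "cei"
  Position 1: "eil"
  Position 2: "ili"
  Position 3: "lin"
  Position 4: "ing"
Trigrams = "cei", "eil", "ili", "lin", "ing"


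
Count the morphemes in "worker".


Word: "worker"
Morphemes: work / -er
Each morpheme carries meaning
= 2 morphemes


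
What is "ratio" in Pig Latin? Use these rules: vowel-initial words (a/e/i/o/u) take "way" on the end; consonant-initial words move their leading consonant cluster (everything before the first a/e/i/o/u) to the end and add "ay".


Word: "ratio"
Starts with consonant(s) → move to end, add 'ay'
Consonant cluster: "r"
Pig Latin = "atioray"


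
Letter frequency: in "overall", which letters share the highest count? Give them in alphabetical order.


Word: "overall"
Letter counts:
  'a': 1
  'e': 1
  'l': 2
  'o': 1
  'r': 1
  'v': 1
Maximum count = 2
Most frequent = 'l' (2 times each)


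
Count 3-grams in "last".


Word: "last" (length 4)
Number of 3-grams = length - 3 + 1 = 4 - 3 + 1
= 2


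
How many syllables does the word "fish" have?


Word: "fish"
Syllable breakdown: fish
Counting: 1 part
= 1 syllable


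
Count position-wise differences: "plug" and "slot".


Comparing character by character (same length = 4):
  Pos 0: 'p' vs 's' !=
  Pos 1: 'l' vs 'l' =
  Pos 2: 'u' vs 'o' !=
  Pos 3: 'g' vs 't' !=
Hamming distance = 3


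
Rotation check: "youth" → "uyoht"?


Word: "youth", Candidate: "uyoht"
Method: check if candidate is substring of word+word
"youthyouth" contains "uyoht"? No
Is rotation = No


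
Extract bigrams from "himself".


Word: "himself" (length 7)
Number of bigrams = 7 - 2 + 1 = 6
  Position 0: "hi"
  Position 1: "im"
  Position 2: "ms"
  Position 3: "se"
  Position 4: "el"
  Position 5: "lf"
Bigrams = "hi", "im", "ms", "se", "el", "lf"


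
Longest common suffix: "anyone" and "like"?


Word 1: "anyone"
Word 2: "like"
Comparing from end:
  Pos -1: 'e' == 'e'
  Pos -2: 'n' != 'k' (stop)
LCS = "e" (length 1)


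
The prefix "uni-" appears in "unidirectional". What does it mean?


Prefix: uni-
As in: unidirectional -> uni- + directional
Meaning = one


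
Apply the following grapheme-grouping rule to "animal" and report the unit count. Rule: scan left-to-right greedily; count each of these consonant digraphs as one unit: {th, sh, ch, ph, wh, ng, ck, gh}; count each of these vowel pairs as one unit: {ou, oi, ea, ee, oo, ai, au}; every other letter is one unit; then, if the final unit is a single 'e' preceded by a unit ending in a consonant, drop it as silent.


Word: "animal" (6 letters)
Left-to-right scan:
  (1) 'a' (letter)
  (2) 'n' (letter)
  (3) 'i' (letter)
  (4) 'm' (letter)
  (5) 'a' (letter)
  (6) 'l' (letter)
Units from scan: 6
Sound units = 6 units


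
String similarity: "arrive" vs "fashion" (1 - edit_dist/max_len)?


Word 1: "arrive" (length 6)
Word 2: "fashion" (length 7)
One optimal edit sequence:
  1. insert 'f'  (+1)
  2. keep 'a'
  3. substitute 'r' -> 's'  (+1)
  4. substitute 'r' -> 'h'  (+1)
  5. keep 'i'
  6. substitute 'v' -> 'o'  (+1)
  7. substitute 'e' -> 'n'  (+1)
Edit distance = 5
Max length = max(6, 7) = 7
Similarity = 1 - 5/7
= 0.2857


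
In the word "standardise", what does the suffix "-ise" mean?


Suffix: -ise
As in: standardise -> standard + -ise
Meaning = to make


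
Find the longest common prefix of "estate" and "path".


Word 1: "estate"
Word 2: "path"
Comparing from start:
  Pos 0: 'e' != 'p' (stop)
LCP = "" (length 0)


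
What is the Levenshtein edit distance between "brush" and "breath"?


Word 1: "brush" (length 5)
Word 2: "breath" (length 6)
One optimal edit sequence (insert/delete/substitute each cost 1):
  1. keep 'b'
  2. keep 'r'
  3. insert 'e'  (+1)
  4. substitute 'u' -> 'a'  (+1)
  5. substitute 's' -> 't'  (+1)
  6. keep 'h'
Total edit operations: 3
Edit distance = 3


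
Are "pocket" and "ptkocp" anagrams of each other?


Word 1: "pocket" → sorted: cekopt
Word 2: "ptkocp" → sorted: ckoppt
Same letters? cekopt != ckoppt
Anagram = No


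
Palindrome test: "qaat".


Word: "qaat"
Reversed: "taaq"
Forward == Backward? qaat != taaq
Palindrome = No


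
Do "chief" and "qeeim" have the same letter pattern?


Pattern of "chief": [0, 1, 2, 3, 4]
Pattern of "qeeim": [0, 1, 1, 2, 3]
Patterns do not match
Same pattern = No


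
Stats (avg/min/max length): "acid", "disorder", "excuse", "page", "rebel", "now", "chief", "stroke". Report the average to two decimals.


Lengths: "acid"=4, "disorder"=8, "excuse"=6, "page"=4, "rebel"=5, "now"=3, "chief"=5, "stroke"=6
Sum = 41, Count = 8
Average = 41/8 = 5.13
= avg=5.13, min=3, max=8


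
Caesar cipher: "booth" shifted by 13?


Word: "booth"
Shift: 13
Each letter → (letter + shift) mod 26:
  'b' (1) + 13 = 14 → 'o'
  'o' (14) + 13 = 1 → 'b'
  'o' (14) + 13 = 1 → 'b'
  't' (19) + 13 = 6 → 'g'
  'h' (7) + 13 = 20 → 'u'
Result = "obbgu"


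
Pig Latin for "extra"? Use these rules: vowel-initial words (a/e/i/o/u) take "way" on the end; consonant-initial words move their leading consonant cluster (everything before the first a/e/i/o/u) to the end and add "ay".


Word: "extra"
Starts with vowel → add 'way'
Pig Latin = "extraway"


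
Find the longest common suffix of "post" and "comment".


Word 1: "post"
Word 2: "comment"
Comparing from end:
  Pos -1: 't' == 't'
  Pos -2: 's' != 'n' (stop)
LCS = "t" (length 1)


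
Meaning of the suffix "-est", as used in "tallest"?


Suffix: -est
Example: tallest = tall + -est
Meaning = most


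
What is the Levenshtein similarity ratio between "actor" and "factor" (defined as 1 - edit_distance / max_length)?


Word 1: "actor" (length 5)
Word 2: "factor" (length 6)
One optimal edit sequence:
  1. insert 'f'  (+1)
  2. keep 'a'
  3. keep 'c'
  4. keep 't'
  5. keep 'o'
  6. keep 'r'
Edit distance = 1
Max length = max(5, 6) = 6
Similarity = 1 - 1/6
= 0.8333


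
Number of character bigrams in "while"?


Word: "while" (length 5)
Number of 2-grams = length - 2 + 1 = 5 - 2 + 1
= 4


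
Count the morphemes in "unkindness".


Word: "unkindness"
Morphemes: un- | kind | -ness
Each morpheme carries meaning
= 3 morphemes


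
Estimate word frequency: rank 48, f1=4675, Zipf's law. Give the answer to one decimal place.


Zipf's law: f(r) = f(1) / r
f(1) = 4675
f(48) = 4675 / 48
= 97.4 occurrences


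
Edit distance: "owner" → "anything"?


Word 1: "owner" (length 5)
Word 2: "anything" (length 8)
One optimal edit sequence (insert/delete/substitute each cost 1):
  1. insert 'a'  (+1)
  2. insert 'n'  (+1)
  3. insert 'y'  (+1)
  4. substitute 'o' -> 't'  (+1)
  5. substitute 'w' -> 'h'  (+1)
  6. substitute 'n' -> 'i'  (+1)
  7. substitute 'e' -> 'n'  (+1)
  8. substitute 'r' -> 'g'  (+1)
Total edit operations: 8
Edit distance = 8


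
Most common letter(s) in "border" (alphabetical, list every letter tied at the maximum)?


Word: "border"
Letter counts:
  'b': 1
  'd': 1
  'e': 1
  'o': 1
  'r': 2
Maximum count = 2
Most frequent = 'r' (2 times each)


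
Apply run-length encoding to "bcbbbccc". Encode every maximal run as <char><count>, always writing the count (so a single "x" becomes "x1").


String: "bcbbbccc"
Scanning for consecutive runs:
  'b' x 1
  'c' x 1
  'b' x 3
  'c' x 3
RLE = "b1c1b3c3"


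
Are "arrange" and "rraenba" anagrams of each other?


Word 1: "arrange" → sorted: aaegnrr
Word 2: "rraenba" → sorted: aabenrr
Same letters? aaegnrr != aabenrr
Anagram = No


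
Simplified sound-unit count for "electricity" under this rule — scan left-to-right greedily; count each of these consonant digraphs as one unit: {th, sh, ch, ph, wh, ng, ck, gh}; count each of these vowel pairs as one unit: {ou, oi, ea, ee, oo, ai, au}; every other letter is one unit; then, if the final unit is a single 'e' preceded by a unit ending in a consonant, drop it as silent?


Word: "electricity" (11 letters)
Left-to-right scan:
  1. 'e' (letter)
  2. 'l' (letter)
  3. 'e' (letter)
  4. 'c' (letter)
  5. 't' (letter)
  6. 'r' (letter)
  7. 'i' (letter)
  8. 'c' (letter)
  9. 'i' (letter)
  10. 't' (letter)
  11. 'y' (letter)
Units from scan: 11
Sound units = 11 units


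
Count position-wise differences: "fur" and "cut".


Comparing character by character (same length = 3):
  Pos 0: 'f' vs 'c' !=
  Pos 1: 'u' vs 'u' =
  Pos 2: 'r' vs 't' !=
Hamming distance = 2


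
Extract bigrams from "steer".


Word: "steer" (length 5)
Number of bigrams = 5 - 2 + 1 = 4
  Position 0: "st"
  Position 1: "te"
  Position 2: "ee"
  Position 3: "er"
Bigrams = "st", "te", "ee", "er"


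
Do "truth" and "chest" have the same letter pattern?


Pattern of "truth": [0, 1, 2, 0, 3]
Pattern of "chest": [0, 1, 2, 3, 4]
Patterns do not match
Same pattern = No


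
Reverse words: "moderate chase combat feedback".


Original: "moderate chase combat feedback"
Words (1..n): moderate | chase | combat | feedback
Reversed (n..1): feedback | combat | chase | moderate
Result = "feedback combat chase moderate"


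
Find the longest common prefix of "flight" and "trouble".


Word 1: "flight"
Word 2: "trouble"
Comparing from start:
  Pos 0: 'f' != 't' (stop)
LCP = "" (length 0)


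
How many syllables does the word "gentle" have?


Word: "gentle"
Syllable breakdown: gen · tle
Counting: 2 parts
= 2 syllables


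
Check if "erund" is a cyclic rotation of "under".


Word: "under", Candidate: "erund"
Method: check if candidate is substring of word+word
"underunder" contains "erund"? Yes
Is rotation = Yes


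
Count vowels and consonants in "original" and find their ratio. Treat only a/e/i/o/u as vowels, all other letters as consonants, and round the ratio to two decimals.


Word: "original"
Vowels (a,e,i,o,u): 4
Consonants: 4
Ratio = 4/4
= 1.00


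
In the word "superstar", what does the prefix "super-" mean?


Prefix: super-
As in: superstar -> super- + star
Meaning = above / beyond


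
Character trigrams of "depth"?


Word: "depth" (length 5)
Number of trigrams = 5 - 3 + 1 = 3
  Position 0: "dep"
  Position 1: "ept"
  Position 2: "pth"
Trigrams = "dep", "ept", "pth"


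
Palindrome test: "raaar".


Word: "raaar"
Reversed: "raaar"
Forward == Backward? raaar == raaar
Palindrome = Yes


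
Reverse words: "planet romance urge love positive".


Original: "planet romance urge love positive"
Words (1..n): planet | romance | urge | love | positive
Reversed (n..1): positive | love | urge | romance | planet
Result = "positive love urge romance planet"


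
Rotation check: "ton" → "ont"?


Word: "ton", Candidate: "ont"
Method: check if candidate is substring of word+word
"tonton" contains "ont"? Yes
Is rotation = Yes


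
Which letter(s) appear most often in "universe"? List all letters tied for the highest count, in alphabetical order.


Word: "universe"
Letter counts:
  'e': 2
  'i': 1
  'n': 1
  'r': 1
  's': 1
  'u': 1
  'v': 1
Maximum count = 2
Most frequent = 'e' (2 times each)


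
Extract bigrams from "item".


Word: "item" (length 4)
Number of bigrams = 4 - 2 + 1 = 3
  Position 0: "it"
  Position 1: "te"
  Position 2: "em"
Bigrams = "it", "te", "em"


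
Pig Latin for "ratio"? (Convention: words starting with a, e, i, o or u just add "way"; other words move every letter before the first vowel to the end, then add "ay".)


Word: "ratio"
Starts with consonant(s) → move to end, add 'ay'
Consonant cluster: "r"
Pig Latin = "atioray"


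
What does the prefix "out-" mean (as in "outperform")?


Prefix: out-
As in: outperform -> out- + perform
Meaning = surpass


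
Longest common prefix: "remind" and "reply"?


Word 1: "remind"
Word 2: "reply"
Comparing from start:
  Pos 0: 'r' == 'r'
  Pos 1: 'e' == 'e'
  Pos 2: 'm' != 'p' (stop)
LCP = "re" (length 2)


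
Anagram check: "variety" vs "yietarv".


Word 1: "variety" → sorted: aeirtvy
Word 2: "yietarv" → sorted: aeirtvy
Same letters? aeirtvy == aeirtvy
Anagram = Yes


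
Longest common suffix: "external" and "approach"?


Word 1: "external"
Word 2: "approach"
Comparing from end:
  Pos -1: 'l' != 'h' (stop)
LCS = "" (length 0)


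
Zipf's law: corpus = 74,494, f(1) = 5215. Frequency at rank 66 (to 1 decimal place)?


Zipf's law: f(r) = f(1) / r
f(1) = 5215
f(66) = 5215 / 66
= 79.0 occurrences


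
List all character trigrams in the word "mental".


Word: "mental" (length 6)
Number of trigrams = 6 - 3 + 1 = 4
  Position 0: "men"
  Position 1: "ent"
  Position 2: "nta"
  Position 3: "tal"
Trigrams = "men", "ent", "nta", "tal"


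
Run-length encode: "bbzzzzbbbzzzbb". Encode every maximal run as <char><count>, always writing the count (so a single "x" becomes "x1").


String: "bbzzzzbbbzzzbb"
Scanning for consecutive runs:
  'b' x 2
  'z' x 4
  'b' x 3
  'z' x 3
  'b' x 2
RLE = "b2z4b3z3b2"


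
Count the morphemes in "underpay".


Word: "underpay"
Morphemes: under- + pay
Each morpheme carries meaning
= 2 morphemes


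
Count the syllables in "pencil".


Word: "pencil"
Syllable breakdown: pen / cil
Counting: 2 parts
= 2 syllables


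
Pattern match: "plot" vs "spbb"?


Pattern of "plot": [0, 1, 2, 3]
Pattern of "spbb": [0, 1, 2, 2]
Patterns do not match
Same pattern = No


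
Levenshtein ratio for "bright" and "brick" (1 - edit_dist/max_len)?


Word 1: "bright" (length 6)
Word 2: "brick" (length 5)
One optimal edit sequence:
  1. keep 'b'
  2. keep 'r'
  3. keep 'i'
  4. delete 'g'  (+1)
  5. substitute 'h' -> 'c'  (+1)
  6. substitute 't' -> 'k'  (+1)
Edit distance = 3
Max length = max(6, 5) = 6
Similarity = 1 - 3/6
= 0.5000


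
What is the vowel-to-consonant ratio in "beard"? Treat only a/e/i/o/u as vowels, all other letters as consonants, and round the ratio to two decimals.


Word: "beard"
Vowels (a,e,i,o,u): 2
Consonants: 3
Ratio = 2/3
= 0.67


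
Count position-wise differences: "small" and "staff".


Comparing character by character (same length = 5):
  Pos 0: 's' vs 's' =
  Pos 1: 'm' vs 't' !=
  Pos 2: 'a' vs 'a' =
  Pos 3: 'l' vs 'f' !=
  Pos 4: 'l' vs 'f' !=
Hamming distance = 3


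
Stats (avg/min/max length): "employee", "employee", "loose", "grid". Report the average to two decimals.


Lengths: "employee"=8, "employee"=8, "loose"=5, "grid"=4
Sum = 25, Count = 4
Average = 25/4 = 6.25
= avg=6.25, min=4, max=8


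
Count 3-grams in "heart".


Word: "heart" (length 5)
Number of 3-grams = length - 3 + 1 = 5 - 3 + 1
= 3


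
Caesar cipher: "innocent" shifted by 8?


Word: "innocent"
Shift: 8
Each letter → (letter + shift) mod 26:
  'i' (8) + 8 = 16 → 'q'
  'n' (13) + 8 = 21 → 'v'
  'n' (13) + 8 = 21 → 'v'
  'o' (14) + 8 = 22 → 'w'
  'c' (2) + 8 = 10 → 'k'
  'e' (4) + 8 = 12 → 'm'
  'n' (13) + 8 = 21 → 'v'
  't' (19) + 8 = 1 → 'b'
Result = "qvvwkmvb"


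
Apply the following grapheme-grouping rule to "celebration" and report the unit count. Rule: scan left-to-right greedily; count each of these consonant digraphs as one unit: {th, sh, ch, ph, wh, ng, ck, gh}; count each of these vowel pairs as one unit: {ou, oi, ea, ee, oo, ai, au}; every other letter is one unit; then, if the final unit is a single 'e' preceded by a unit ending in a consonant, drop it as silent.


Word: "celebration" (11 letters)
Left-to-right scan:
  [1] 'c' (letter)
  [2] 'e' (letter)
  [3] 'l' (letter)
  [4] 'e' (letter)
  [5] 'b' (letter)
  [6] 'r' (letter)
  [7] 'a' (letter)
  [8] 't' (letter)
  [9] 'i' (letter)
  [10] 'o' (letter)
  [11] 'n' (letter)
Units from scan: 11
Sound units = 11 units


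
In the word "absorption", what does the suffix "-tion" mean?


Suffix: -tion
Example: absorption = absorb + -tion, with a spelling change
Meaning = act or process


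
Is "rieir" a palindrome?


Word: "rieir"
Reversed: "rieir"
Forward == Backward? rieir == rieir
Palindrome = Yes


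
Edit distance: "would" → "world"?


Word 1: "would" (length 5)
Word 2: "world" (length 5)
One optimal edit sequence (insert/delete/substitute each cost 1):
  1. keep 'w'
  2. keep 'o'
  3. substitute 'u' -> 'r'  (+1)
  4. keep 'l'
  5. keep 'd'
Total edit operations: 1
Edit distance = 1


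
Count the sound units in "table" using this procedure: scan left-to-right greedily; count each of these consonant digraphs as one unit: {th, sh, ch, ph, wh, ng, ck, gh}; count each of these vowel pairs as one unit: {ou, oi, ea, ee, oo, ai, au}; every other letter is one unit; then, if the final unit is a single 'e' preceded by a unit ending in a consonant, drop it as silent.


Word: "table" (5 letters)
Left-to-right scan:
  (1) 't' (letter)
  (2) 'a' (letter)
  (3) 'b' (letter)
  (4) 'l' (letter)
  (5) 'e' (letter)
Units from scan: 5
Final unit is 'e' after a consonant -> drop as silent (-1)
Sound units = 4 units


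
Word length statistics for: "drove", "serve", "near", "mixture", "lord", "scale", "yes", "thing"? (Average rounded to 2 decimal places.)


Lengths: "drove"=5, "serve"=5, "near"=4, "mixture"=7, "lord"=4, "scale"=5, "yes"=3, "thing"=5
Sum = 38, Count = 8
Average = 38/8 = 4.75
= avg=4.75, min=3, max=7


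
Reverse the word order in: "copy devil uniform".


Original: "copy devil uniform"
Words (1..n): copy | devil | uniform
Reversed (n..1): uniform | devil | copy
Result = "uniform devil copy"


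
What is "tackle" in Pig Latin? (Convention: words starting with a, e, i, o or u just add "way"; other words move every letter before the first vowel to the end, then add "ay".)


Word: "tackle"
Starts with consonant(s) → move to end, add 'ay'
Consonant cluster: "t"
Pig Latin = "ackletay"


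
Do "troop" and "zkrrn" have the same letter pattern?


Pattern of "troop": [0, 1, 2, 2, 3]
Pattern of "zkrrn": [0, 1, 2, 2, 3]
Patterns match
Same pattern = Yes


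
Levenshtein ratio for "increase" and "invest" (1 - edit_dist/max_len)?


Word 1: "increase" (length 8)
Word 2: "invest" (length 6)
One optimal edit sequence:
  1. keep 'i'
  2. keep 'n'
  3. delete 'c'  (+1)
  4. substitute 'r' -> 'v'  (+1)
  5. keep 'e'
  6. delete 'a'  (+1)
  7. keep 's'
  8. substitute 'e' -> 't'  (+1)
Edit distance = 4
Max length = max(8, 6) = 8
Similarity = 1 - 4/8
= 0.5000


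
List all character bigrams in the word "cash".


Word: "cash" (length 4)
Number of bigrams = 4 - 2 + 1 = 3
  Position 0: "ca"
  Position 1: "as"
  Position 2: "sh"
Bigrams = "ca", "as", "sh"


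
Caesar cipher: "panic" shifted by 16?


Word: "panic"
Shift: 16
Each letter → (letter + shift) mod 26:
  'p' (15) + 16 = 5 → 'f'
  'a' (0) + 16 = 16 → 'q'
  'n' (13) + 16 = 3 → 'd'
  'i' (8) + 16 = 24 → 'y'
  'c' (2) + 16 = 18 → 's'
Result = "fqdys"
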